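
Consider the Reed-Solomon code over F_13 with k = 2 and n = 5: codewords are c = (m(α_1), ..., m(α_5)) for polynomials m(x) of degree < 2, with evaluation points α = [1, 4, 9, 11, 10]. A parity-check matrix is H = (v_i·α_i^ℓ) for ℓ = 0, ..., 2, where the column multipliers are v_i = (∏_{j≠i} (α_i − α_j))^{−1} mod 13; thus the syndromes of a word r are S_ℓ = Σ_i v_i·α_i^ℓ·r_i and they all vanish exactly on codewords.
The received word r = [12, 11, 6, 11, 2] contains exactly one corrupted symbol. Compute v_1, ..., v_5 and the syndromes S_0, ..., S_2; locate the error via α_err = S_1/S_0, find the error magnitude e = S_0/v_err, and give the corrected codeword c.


S = (9, 10, 1), error at position 2, error magnitude e = 11, c = [12, 0, 6, 11, 2].

Step 1: column multipliers v_i = (∏_{j≠i}(α_i − α_j))^{−1} mod 13.
  i = 1 (α = 1): (1−4)(1−9)(1−11)(1−10) = (−3)·(−8)·(−10)·(−9) = 2160 ≡ 2, so v_1 = 2^{−1} = 7 (mod 13).
  i = 2 (α = 4): (4−1)(4−9)(4−11)(4−10) = 3·(−5)·(−7)·(−6) = −630 ≡ 7, so v_2 = 7^{−1} = 2 (mod 13).
  i = 3 (α = 9): (9−1)(9−4)(9−11)(9−10) = 8·5·(−2)·(−1) = 80 ≡ 2, so v_3 = 2^{−1} = 7 (mod 13).
  i = 4 (α = 11): (11−1)(11−4)(11−9)(11−10) = 10·7·2·1 = 140 ≡ 10, so v_4 = 10^{−1} = 4 (mod 13).
  i = 5 (α = 10): (10−1)(10−4)(10−9)(10−11) = 9·6·1·(−1) = −54 ≡ 11, so v_5 = 11^{−1} = 6 (mod 13).
  v = [7, 2, 7, 4, 6].
Step 2: syndromes of r = [12, 11, 6, 11, 2] (all sums mod 13).
  S_0 = Σ v_i r_i = 7·12 + 2·11 + 7·6 + 4·11 + 6·2 = 204 ≡ 9.
  S_1 = Σ v_i α_i r_i = 7·1·12 + 2·4·11 + 7·9·6 + 4·11·11 + 6·10·2 = 1154 ≡ 10.
  α_i^2 mod 13 = [1, 3, 3, 4, 9].
  S_2 = Σ v_i α_i^2 r_i = 7·1·12 + 2·3·11 + 7·3·6 + 4·4·11 + 6·9·2 = 560 ≡ 1.
  S = (9, 10, 1) ≠ 0, so r is not a codeword (an error is present).
Step 3: locate the error. For a single error e at position i, S_ℓ = v_i·e·α_i^ℓ, so α_err = S_1/S_0.
  S_0^{−1} = 9^{−1} = 3 (mod 13), so α_err = 10·3 = 30 ≡ 4 = α_2. Error position i = 2.
  Consistency check: S_2/S_1 = 1·4 = 4 ≡ 4 = α_err ✓ (single-error assumption holds).
Step 4: error magnitude e = S_0/v_2 = S_0·∏_{j≠2}(α_2 − α_j) = 9·7 = 63 ≡ 11 (mod 13).
Step 5: correct position 2: c_2 = r_2 − e = 11 − 11 ≡ 0 (mod 13). Hence c = [12, 0, 6, 11, 2].
  Check: interpolating c through the α_i gives m(x) = 3 + 9·x (degree < 2) with m(α_i) = c_i for every i, so c is indeed a codeword.


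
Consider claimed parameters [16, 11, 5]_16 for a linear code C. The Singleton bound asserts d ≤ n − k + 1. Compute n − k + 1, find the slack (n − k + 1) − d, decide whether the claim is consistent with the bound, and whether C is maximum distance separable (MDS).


Singleton RHS = n − k + 1 = 6, slack = 1, bound satisfied, not MDS.

Singleton bound: d ≤ n − k + 1.
Here n = 16, k = 11, so n − k + 1 = 6.
Given d = 5, check d ≤ 6: YES.
Slack = (n − k + 1) − d = 1.
The code is NOT MDS (slack = 1 > 0).
Description: the claimed parameters are [16, 11, 5]_16; such a code would be non-MDS.


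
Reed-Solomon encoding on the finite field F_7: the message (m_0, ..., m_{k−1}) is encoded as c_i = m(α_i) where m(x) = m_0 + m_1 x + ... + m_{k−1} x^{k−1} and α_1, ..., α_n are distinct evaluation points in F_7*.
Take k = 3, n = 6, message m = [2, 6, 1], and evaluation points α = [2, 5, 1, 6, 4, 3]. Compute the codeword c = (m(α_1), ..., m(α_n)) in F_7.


c = [4, 1, 2, 4, 0, 1]

Message polynomial: m(x) = 2 + 6·x + 1·x^2 (mod 7).
For each evaluation point α_i, compute m(α_i) mod 7:
  α_1 = 2: Horner steps 1 → 1 → 4, so m(2) = 4.
  α_2 = 5: Horner steps 1 → 4 → 1, so m(5) = 1.
  α_3 = 1: Horner steps 1 → 0 → 2, so m(1) = 2.
  α_4 = 6: Horner steps 1 → 5 → 4, so m(6) = 4.
  α_5 = 4: Horner steps 1 → 3 → 0, so m(4) = 0.
  α_6 = 3: Horner steps 1 → 2 → 1, so m(3) = 1.
Codeword c = [4, 1, 2, 4, 0, 1] ∈ F_7^6.


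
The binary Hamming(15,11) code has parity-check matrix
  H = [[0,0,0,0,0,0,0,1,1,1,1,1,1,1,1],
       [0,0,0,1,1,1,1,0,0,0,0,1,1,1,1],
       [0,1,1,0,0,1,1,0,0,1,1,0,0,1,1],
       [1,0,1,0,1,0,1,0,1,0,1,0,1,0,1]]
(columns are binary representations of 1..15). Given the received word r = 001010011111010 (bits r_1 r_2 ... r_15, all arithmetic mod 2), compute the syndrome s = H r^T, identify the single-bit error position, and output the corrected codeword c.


s = (0, 1, 0, 0)^T, error position = 4, corrected codeword c = 001110011111010

Compute s = H r^T mod 2 one row at a time:
  s_1 = 1 + 1 + 1 + 1 + 1 + 0 + 1 + 0 = 6 ≡ 0 (mod 2).
  s_2 = 0 + 1 + 0 + 0 + 1 + 0 + 1 + 0 = 3 ≡ 1 (mod 2).
  s_3 = 0 + 1 + 0 + 0 + 1 + 1 + 1 + 0 = 4 ≡ 0 (mod 2).
  s_4 = 0 + 1 + 1 + 0 + 1 + 1 + 0 + 0 = 4 ≡ 0 (mod 2).
s = (0, 1, 0, 0)^T — this equals column 4 of H (binary 0100), so error is at position 4.
Correct: flip bit 4 of r = 001010011111010 to get c = 001110011111010.


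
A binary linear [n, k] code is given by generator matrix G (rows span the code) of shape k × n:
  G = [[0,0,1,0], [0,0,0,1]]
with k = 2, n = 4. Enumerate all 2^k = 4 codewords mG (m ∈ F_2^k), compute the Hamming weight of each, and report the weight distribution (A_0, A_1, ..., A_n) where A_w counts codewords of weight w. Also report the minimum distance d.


Weight distribution: A_0 = 1, A_1 = 2, A_2 = 1. Minimum distance d = 1.

Enumerate all 2^2 = 4 messages m ∈ F_2^2.
For each, compute codeword c = mG in F_2^4, then tally its weight.
  m = 00 → c = 0000, weight = 0.
  m = 10 → c = 0010, weight = 1.
  m = 01 → c = 0001, weight = 1.
  m = 11 → c = 0011, weight = 2.
Tally weights:
  weight 0: 1 codewords.
  weight 1: 2 codewords.
  weight 2: 1 codewords.
Minimum distance d = smallest w > 0 with A_w > 0 = 1.
Sanity: Σ A_w = 4 = 2^2 = 4 ✓.


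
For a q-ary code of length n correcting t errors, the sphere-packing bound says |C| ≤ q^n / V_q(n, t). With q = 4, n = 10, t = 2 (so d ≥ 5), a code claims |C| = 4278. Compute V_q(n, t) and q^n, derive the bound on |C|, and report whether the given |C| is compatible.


V_q(n, t) = 436, q^n = 1048576, Hamming bound = 2404, |C| = 4278 > bound (violated).

Step 1: Compute V_q(n, t) = Σ_{j=0}^2 C(n, j) (q−1)^j.
  j = 0: C(10,0)·(3)^0 = 1·1 = 1.
  j = 1: C(10,1)·(3)^1 = 10·3 = 30.
  j = 2: C(10,2)·(3)^2 = 45·9 = 405.
  V_q(n, t) = 1 + 30 + 405 = 436.
Step 2: q^n = 4^10 = 1048576.
Step 3: Hamming bound ⌊q^n / V_q(n,t)⌋ = ⌊1048576/436⌋ = 2404.
Step 4: Compare |C| = 4278 to 2404: violated.
The claimed |C| lies above the Hamming bound, so no 4-ary code of length 10 with d ≥ 5 can have 4278 codewords.


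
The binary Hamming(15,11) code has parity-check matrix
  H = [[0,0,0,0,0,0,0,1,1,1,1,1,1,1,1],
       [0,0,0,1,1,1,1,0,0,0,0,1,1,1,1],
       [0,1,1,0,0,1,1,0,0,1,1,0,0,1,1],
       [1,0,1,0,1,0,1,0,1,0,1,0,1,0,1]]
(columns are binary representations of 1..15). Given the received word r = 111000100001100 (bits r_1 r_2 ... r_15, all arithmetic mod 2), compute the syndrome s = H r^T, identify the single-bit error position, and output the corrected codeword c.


s = (0, 1, 1, 0)^T, error position = 6, corrected codeword c = 111001100001100

Compute s = H r^T mod 2 one row at a time:
  s_1 = 0 + 0 + 0 + 0 + 1 + 1 + 0 + 0 = 2 ≡ 0 (mod 2).
  s_2 = 0 + 0 + 0 + 1 + 1 + 1 + 0 + 0 = 3 ≡ 1 (mod 2).
  s_3 = 1 + 1 + 0 + 1 + 0 + 0 + 0 + 0 = 3 ≡ 1 (mod 2).
  s_4 = 1 + 1 + 0 + 1 + 0 + 0 + 1 + 0 = 4 ≡ 0 (mod 2).
s = (0, 1, 1, 0)^T — this equals column 6 of H (binary 0110), so error is at position 6.
Correct: flip bit 6 of r = 111000100001100 to get c = 111001100001100.


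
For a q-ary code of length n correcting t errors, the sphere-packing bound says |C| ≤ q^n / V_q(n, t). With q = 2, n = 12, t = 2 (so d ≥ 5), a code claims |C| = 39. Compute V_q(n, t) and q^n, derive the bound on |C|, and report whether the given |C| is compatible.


V_q(n, t) = 79, q^n = 4096, Hamming bound = 51, |C| = 39 ≤ bound (satisfied).

Step 1: Compute V_q(n, t) = Σ_{j=0}^2 C(n, j) (q−1)^j.
  j = 0: C(12,0)·(1)^0 = 1·1 = 1.
  j = 1: C(12,1)·(1)^1 = 12·1 = 12.
  j = 2: C(12,2)·(1)^2 = 66·1 = 66.
  V_q(n, t) = 1 + 12 + 66 = 79.
Step 2: q^n = 2^12 = 4096.
Step 3: Hamming bound ⌊q^n / V_q(n,t)⌋ = ⌊4096/79⌋ = 51.
Step 4: Compare |C| = 39 to 51: satisfied.
The claimed |C| lies below the Hamming bound.


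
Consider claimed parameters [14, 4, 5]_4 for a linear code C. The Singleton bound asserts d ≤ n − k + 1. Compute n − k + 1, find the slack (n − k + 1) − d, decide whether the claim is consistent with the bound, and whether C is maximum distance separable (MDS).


Singleton RHS = n − k + 1 = 11, slack = 6, bound satisfied, not MDS.

Singleton bound: d ≤ n − k + 1.
Here n = 14, k = 4, so n − k + 1 = 11.
Given d = 5, check d ≤ 11: YES.
Slack = (n − k + 1) − d = 6.
The code is NOT MDS (slack = 6 > 0).
Description: the claimed parameters are [14, 4, 5]_4; such a code would be non-MDS.


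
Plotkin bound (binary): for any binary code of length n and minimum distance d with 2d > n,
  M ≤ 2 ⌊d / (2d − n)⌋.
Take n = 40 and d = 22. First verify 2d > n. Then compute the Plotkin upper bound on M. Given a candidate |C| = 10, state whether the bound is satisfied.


Plotkin bound M ≤ 10; given |C| = 10 ≤ bound (satisfied).

Check applicability: 2d = 44, n = 40.
2d − n = 4 > 0, so Plotkin applies.
Compute d/(2d−n) = 22/4 ≈ 5.5000.
⌊d/(2d−n)⌋ = 5.
Plotkin bound: M ≤ 2·5 = 10.
Given |C| = 10, check: satisfied.
This |C| is at the Plotkin bound.


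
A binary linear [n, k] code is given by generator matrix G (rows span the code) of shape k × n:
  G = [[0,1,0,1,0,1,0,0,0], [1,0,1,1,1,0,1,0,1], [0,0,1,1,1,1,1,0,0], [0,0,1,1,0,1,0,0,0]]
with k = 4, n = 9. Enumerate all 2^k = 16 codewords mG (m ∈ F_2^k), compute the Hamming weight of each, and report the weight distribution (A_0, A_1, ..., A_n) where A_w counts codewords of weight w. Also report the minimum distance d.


Weight distribution: A_0 = 1, A_2 = 2, A_3 = 3, A_4 = 3, A_5 = 4, A_6 = 2, A_7 = 1. Minimum distance d = 2.

Enumerate all 2^4 = 16 messages m ∈ F_2^4.
For each, compute codeword c = mG in F_2^9, then tally its weight.
  m = 0000 → c = 000000000, weight = 0.
  m = 1000 → c = 010101000, weight = 3.
  m = 0100 → c = 101110101, weight = 6.
  m = 1100 → c = 111011101, weight = 7.
  m = 0010 → c = 001111100, weight = 5.
  m = 1010 → c = 011010100, weight = 4.
  m = 0110 → c = 100001001, weight = 3.
  m = 1110 → c = 110100001, weight = 4.
  m = 0001 → c = 001101000, weight = 3.
  m = 1001 → c = 011000000, weight = 2.
  m = 0101 → c = 100011101, weight = 5.
  m = 1101 → c = 110110101, weight = 6.
  m = 0011 → c = 000010100, weight = 2.
  m = 1011 → c = 010111100, weight = 5.
  m = 0111 → c = 101100001, weight = 4.
  m = 1111 → c = 111001001, weight = 5.
Tally weights:
  weight 0: 1 codewords.
  weight 2: 2 codewords.
  weight 3: 3 codewords.
  weight 4: 3 codewords.
  weight 5: 4 codewords.
  weight 6: 2 codewords.
  weight 7: 1 codewords.
Minimum distance d = smallest w > 0 with A_w > 0 = 2.
Sanity: Σ A_w = 16 = 2^4 = 16 ✓.


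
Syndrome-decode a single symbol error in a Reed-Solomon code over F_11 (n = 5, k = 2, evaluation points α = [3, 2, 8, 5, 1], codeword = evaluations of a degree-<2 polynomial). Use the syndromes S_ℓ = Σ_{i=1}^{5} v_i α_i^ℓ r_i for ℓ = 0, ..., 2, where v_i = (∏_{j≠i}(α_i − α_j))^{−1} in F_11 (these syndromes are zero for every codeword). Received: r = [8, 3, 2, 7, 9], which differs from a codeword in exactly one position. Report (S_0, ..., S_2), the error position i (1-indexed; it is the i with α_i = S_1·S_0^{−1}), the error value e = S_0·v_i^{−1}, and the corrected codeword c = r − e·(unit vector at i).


S = (8, 9, 6), error at position 3, error magnitude e = 2, c = [8, 3, 0, 7, 9].

Step 1: column multipliers v_i = (∏_{j≠i}(α_i − α_j))^{−1} mod 11.
  i = 1 (α = 3): (3−2)(3−8)(3−5)(3−1) = 1·(−5)·(−2)·2 = 20 ≡ 9, so v_1 = 9^{−1} = 5 (mod 11).
  i = 2 (α = 2): (2−3)(2−8)(2−5)(2−1) = (−1)·(−6)·(−3)·1 = −18 ≡ 4, so v_2 = 4^{−1} = 3 (mod 11).
  i = 3 (α = 8): (8−3)(8−2)(8−5)(8−1) = 5·6·3·7 = 630 ≡ 3, so v_3 = 3^{−1} = 4 (mod 11).
  i = 4 (α = 5): (5−3)(5−2)(5−8)(5−1) = 2·3·(−3)·4 = −72 ≡ 5, so v_4 = 5^{−1} = 9 (mod 11).
  i = 5 (α = 1): (1−3)(1−2)(1−8)(1−5) = (−2)·(−1)·(−7)·(−4) = 56 ≡ 1, so v_5 = 1^{−1} = 1 (mod 11).
  v = [5, 3, 4, 9, 1].
Step 2: syndromes of r = [8, 3, 2, 7, 9] (all sums mod 11).
  S_0 = Σ v_i r_i = 5·8 + 3·3 + 4·2 + 9·7 + 1·9 = 129 ≡ 8.
  S_1 = Σ v_i α_i r_i = 5·3·8 + 3·2·3 + 4·8·2 + 9·5·7 + 1·1·9 = 526 ≡ 9.
  α_i^2 mod 11 = [9, 4, 9, 3, 1].
  S_2 = Σ v_i α_i^2 r_i = 5·9·8 + 3·4·3 + 4·9·2 + 9·3·7 + 1·1·9 = 666 ≡ 6.
  S = (8, 9, 6) ≠ 0, so r is not a codeword (an error is present).
Step 3: locate the error. For a single error e at position i, S_ℓ = v_i·e·α_i^ℓ, so α_err = S_1/S_0.
  S_0^{−1} = 8^{−1} = 7 (mod 11), so α_err = 9·7 = 63 ≡ 8 = α_3. Error position i = 3.
  Consistency check: S_2/S_1 = 6·5 = 30 ≡ 8 = α_err ✓ (single-error assumption holds).
Step 4: error magnitude e = S_0/v_3 = S_0·∏_{j≠3}(α_3 − α_j) = 8·3 = 24 ≡ 2 (mod 11).
Step 5: correct position 3: c_3 = r_3 − e = 2 − 2 ≡ 0 (mod 11). Hence c = [8, 3, 0, 7, 9].
  Check: interpolating c through the α_i gives m(x) = 4 + 5·x (degree < 2) with m(α_i) = c_i for every i, so c is indeed a codeword.


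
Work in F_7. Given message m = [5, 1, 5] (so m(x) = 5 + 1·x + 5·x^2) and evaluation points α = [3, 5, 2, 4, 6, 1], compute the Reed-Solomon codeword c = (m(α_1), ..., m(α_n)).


c = [4, 2, 6, 5, 2, 4]

Message polynomial: m(x) = 5 + 1·x + 5·x^2 (mod 7).
For each evaluation point α_i, compute m(α_i) mod 7:
  α_1 = 3: Horner steps 5 → 2 → 4, so m(3) = 4.
  α_2 = 5: Horner steps 5 → 5 → 2, so m(5) = 2.
  α_3 = 2: Horner steps 5 → 4 → 6, so m(2) = 6.
  α_4 = 4: Horner steps 5 → 0 → 5, so m(4) = 5.
  α_5 = 6: Horner steps 5 → 3 → 2, so m(6) = 2.
  α_6 = 1: Horner steps 5 → 6 → 4, so m(1) = 4.
Codeword c = [4, 2, 6, 5, 2, 4] ∈ F_7^6.


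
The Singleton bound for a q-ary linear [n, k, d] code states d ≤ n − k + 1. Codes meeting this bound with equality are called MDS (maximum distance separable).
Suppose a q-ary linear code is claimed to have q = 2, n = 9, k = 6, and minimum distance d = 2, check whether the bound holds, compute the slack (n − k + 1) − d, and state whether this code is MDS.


Singleton RHS = n − k + 1 = 4, slack = 2, bound satisfied, not MDS.

Singleton bound: d ≤ n − k + 1.
Here n = 9, k = 6, so n − k + 1 = 4.
Given d = 2, check d ≤ 4: YES.
Slack = (n − k + 1) − d = 2.
The code is NOT MDS (slack = 2 > 0).
Description: the claimed parameters are [9, 6, 2]_2; such a code would be non-MDS.


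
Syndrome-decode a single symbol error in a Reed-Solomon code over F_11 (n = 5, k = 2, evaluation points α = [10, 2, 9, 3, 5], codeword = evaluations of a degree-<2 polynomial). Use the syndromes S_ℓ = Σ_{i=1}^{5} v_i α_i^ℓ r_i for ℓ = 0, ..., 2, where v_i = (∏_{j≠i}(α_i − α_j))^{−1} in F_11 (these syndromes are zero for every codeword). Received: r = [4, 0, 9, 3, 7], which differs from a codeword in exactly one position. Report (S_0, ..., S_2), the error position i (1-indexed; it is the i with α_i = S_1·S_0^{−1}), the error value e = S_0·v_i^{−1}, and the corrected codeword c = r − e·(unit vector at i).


S = (2, 6, 7), error at position 4, error magnitude e = 8, c = [4, 0, 9, 6, 7].

Step 1: column multipliers v_i = (∏_{j≠i}(α_i − α_j))^{−1} mod 11.
  i = 1 (α = 10): (10−2)(10−9)(10−3)(10−5) = 8·1·7·5 = 280 ≡ 5, so v_1 = 5^{−1} = 9 (mod 11).
  i = 2 (α = 2): (2−10)(2−9)(2−3)(2−5) = (−8)·(−7)·(−1)·(−3) = 168 ≡ 3, so v_2 = 3^{−1} = 4 (mod 11).
  i = 3 (α = 9): (9−10)(9−2)(9−3)(9−5) = (−1)·7·6·4 = −168 ≡ 8, so v_3 = 8^{−1} = 7 (mod 11).
  i = 4 (α = 3): (3−10)(3−2)(3−9)(3−5) = (−7)·1·(−6)·(−2) = −84 ≡ 4, so v_4 = 4^{−1} = 3 (mod 11).
  i = 5 (α = 5): (5−10)(5−2)(5−9)(5−3) = (−5)·3·(−4)·2 = 120 ≡ 10, so v_5 = 10^{−1} = 10 (mod 11).
  v = [9, 4, 7, 3, 10].
Step 2: syndromes of r = [4, 0, 9, 3, 7] (all sums mod 11).
  S_0 = Σ v_i r_i = 9·4 + 4·0 + 7·9 + 3·3 + 10·7 = 178 ≡ 2.
  S_1 = Σ v_i α_i r_i = 9·10·4 + 4·2·0 + 7·9·9 + 3·3·3 + 10·5·7 = 1304 ≡ 6.
  α_i^2 mod 11 = [1, 4, 4, 9, 3].
  S_2 = Σ v_i α_i^2 r_i = 9·1·4 + 4·4·0 + 7·4·9 + 3·9·3 + 10·3·7 = 579 ≡ 7.
  S = (2, 6, 7) ≠ 0, so r is not a codeword (an error is present).
Step 3: locate the error. For a single error e at position i, S_ℓ = v_i·e·α_i^ℓ, so α_err = S_1/S_0.
  S_0^{−1} = 2^{−1} = 6 (mod 11), so α_err = 6·6 = 36 ≡ 3 = α_4. Error position i = 4.
  Consistency check: S_2/S_1 = 7·2 = 14 ≡ 3 = α_err ✓ (single-error assumption holds).
Step 4: error magnitude e = S_0/v_4 = S_0·∏_{j≠4}(α_4 − α_j) = 2·4 = 8 ≡ 8 (mod 11).
Step 5: correct position 4: c_4 = r_4 − e = 3 − 8 ≡ 6 (mod 11). Hence c = [4, 0, 9, 6, 7].
  Check: interpolating c through the α_i gives m(x) = 10 + 6·x (degree < 2) with m(α_i) = c_i for every i, so c is indeed a codeword.


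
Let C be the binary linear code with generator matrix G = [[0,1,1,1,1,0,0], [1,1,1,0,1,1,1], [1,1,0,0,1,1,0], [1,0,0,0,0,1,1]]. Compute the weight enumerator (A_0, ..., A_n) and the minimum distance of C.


Weight distribution: A_0 = 1, A_1 = 1, A_2 = 1, A_3 = 5, A_4 = 5, A_5 = 1, A_6 = 1, A_7 = 1. Minimum distance d = 1.

Enumerate all 2^4 = 16 messages m ∈ F_2^4.
For each, compute codeword c = mG in F_2^7, then tally its weight.
  m = 0000 → c = 0000000, weight = 0.
  m = 1000 → c = 0111100, weight = 4.
  m = 0100 → c = 1110111, weight = 6.
  m = 1100 → c = 1001011, weight = 4.
  m = 0010 → c = 1100110, weight = 4.
  m = 1010 → c = 1011010, weight = 4.
  m = 0110 → c = 0010001, weight = 2.
  m = 1110 → c = 0101101, weight = 4.
  m = 0001 → c = 1000011, weight = 3.
  m = 1001 → c = 1111111, weight = 7.
  m = 0101 → c = 0110100, weight = 3.
  m = 1101 → c = 0001000, weight = 1.
  m = 0011 → c = 0100101, weight = 3.
  m = 1011 → c = 0011001, weight = 3.
  m = 0111 → c = 1010010, weight = 3.
  m = 1111 → c = 1101110, weight = 5.
Tally weights:
  weight 0: 1 codewords.
  weight 1: 1 codewords.
  weight 2: 1 codewords.
  weight 3: 5 codewords.
  weight 4: 5 codewords.
  weight 5: 1 codewords.
  weight 6: 1 codewords.
  weight 7: 1 codewords.
Minimum distance d = smallest w > 0 with A_w > 0 = 1.
Sanity: Σ A_w = 16 = 2^4 = 16 ✓.


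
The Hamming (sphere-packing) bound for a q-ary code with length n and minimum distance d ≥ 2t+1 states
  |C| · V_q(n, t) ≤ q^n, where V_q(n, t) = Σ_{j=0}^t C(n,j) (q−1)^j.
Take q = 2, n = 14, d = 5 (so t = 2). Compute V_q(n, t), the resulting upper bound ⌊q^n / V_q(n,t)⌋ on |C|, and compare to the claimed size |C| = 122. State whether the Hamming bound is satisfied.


V_q(n, t) = 106, q^n = 16384, Hamming bound = 154, |C| = 122 ≤ bound (satisfied).

Step 1: Compute V_q(n, t) = Σ_{j=0}^2 C(n, j) (q−1)^j.
  j = 0: C(14,0)·(1)^0 = 1·1 = 1.
  j = 1: C(14,1)·(1)^1 = 14·1 = 14.
  j = 2: C(14,2)·(1)^2 = 91·1 = 91.
  V_q(n, t) = 1 + 14 + 91 = 106.
Step 2: q^n = 2^14 = 16384.
Step 3: Hamming bound ⌊q^n / V_q(n,t)⌋ = ⌊16384/106⌋ = 154.
Step 4: Compare |C| = 122 to 154: satisfied.
The claimed |C| lies below the Hamming bound.


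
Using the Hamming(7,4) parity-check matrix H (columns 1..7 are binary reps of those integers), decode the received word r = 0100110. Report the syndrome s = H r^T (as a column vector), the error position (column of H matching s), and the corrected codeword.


s = (0, 0, 1)^T, error position = 1, corrected codeword c = 1100110

Compute s = H r^T mod 2 one row at a time:
  s_1 = 0 + 1 + 1 + 0 = 2 ≡ 0 (mod 2).
  s_2 = 1 + 0 + 1 + 0 = 2 ≡ 0 (mod 2).
  s_3 = 0 + 0 + 1 + 0 = 1 ≡ 1 (mod 2).
s = (0, 0, 1)^T — this equals column 1 of H (binary 001), so error is at position 1.
Correct: flip bit 1 of r = 0100110 to get c = 1100110.


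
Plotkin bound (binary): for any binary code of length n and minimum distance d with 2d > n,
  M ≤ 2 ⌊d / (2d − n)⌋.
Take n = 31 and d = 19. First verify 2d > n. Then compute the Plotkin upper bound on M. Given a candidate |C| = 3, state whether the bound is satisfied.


Plotkin bound M ≤ 4; given |C| = 3 ≤ bound (satisfied).

Check applicability: 2d = 38, n = 31.
2d − n = 7 > 0, so Plotkin applies.
Compute d/(2d−n) = 19/7 ≈ 2.7143.
⌊d/(2d−n)⌋ = 2.
Plotkin bound: M ≤ 2·2 = 4.
Given |C| = 3, check: satisfied.
This |C| is below the Plotkin bound.


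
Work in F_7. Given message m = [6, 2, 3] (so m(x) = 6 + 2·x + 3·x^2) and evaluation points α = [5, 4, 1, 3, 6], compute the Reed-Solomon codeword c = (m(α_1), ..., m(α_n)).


c = [0, 6, 4, 4, 0]

Message polynomial: m(x) = 6 + 2·x + 3·x^2 (mod 7).
For each evaluation point α_i, compute m(α_i) mod 7:
  α_1 = 5: Horner steps 3 → 3 → 0, so m(5) = 0.
  α_2 = 4: Horner steps 3 → 0 → 6, so m(4) = 6.
  α_3 = 1: Horner steps 3 → 5 → 4, so m(1) = 4.
  α_4 = 3: Horner steps 3 → 4 → 4, so m(3) = 4.
  α_5 = 6: Horner steps 3 → 6 → 0, so m(6) = 0.
Codeword c = [0, 6, 4, 4, 0] ∈ F_7^5.


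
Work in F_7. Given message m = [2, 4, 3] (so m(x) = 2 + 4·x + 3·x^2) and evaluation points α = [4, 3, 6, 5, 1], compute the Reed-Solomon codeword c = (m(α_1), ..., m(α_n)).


c = [3, 6, 1, 6, 2]

Message polynomial: m(x) = 2 + 4·x + 3·x^2 (mod 7).
For each evaluation point α_i, compute m(α_i) mod 7:
  α_1 = 4: Horner steps 3 → 2 → 3, so m(4) = 3.
  α_2 = 3: Horner steps 3 → 6 → 6, so m(3) = 6.
  α_3 = 6: Horner steps 3 → 1 → 1, so m(6) = 1.
  α_4 = 5: Horner steps 3 → 5 → 6, so m(5) = 6.
  α_5 = 1: Horner steps 3 → 0 → 2, so m(1) = 2.
Codeword c = [3, 6, 1, 6, 2] ∈ F_7^5.


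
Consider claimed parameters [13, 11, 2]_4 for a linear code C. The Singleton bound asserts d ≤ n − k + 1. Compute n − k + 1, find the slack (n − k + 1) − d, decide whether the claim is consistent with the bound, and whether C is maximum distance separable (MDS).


Singleton RHS = n − k + 1 = 3, slack = 1, bound satisfied, not MDS.

Singleton bound: d ≤ n − k + 1.
Here n = 13, k = 11, so n − k + 1 = 3.
Given d = 2, check d ≤ 3: YES.
Slack = (n − k + 1) − d = 1.
The code is NOT MDS (slack = 1 > 0).
Description: the claimed parameters are [13, 11, 2]_4; such a code would be non-MDS.


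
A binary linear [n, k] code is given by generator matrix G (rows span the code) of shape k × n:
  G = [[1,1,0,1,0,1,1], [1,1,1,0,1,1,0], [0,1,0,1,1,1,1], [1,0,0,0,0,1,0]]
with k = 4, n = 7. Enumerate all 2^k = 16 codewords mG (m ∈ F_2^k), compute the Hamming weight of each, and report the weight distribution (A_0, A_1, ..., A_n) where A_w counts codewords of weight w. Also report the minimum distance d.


Weight distribution: A_0 = 1, A_2 = 3, A_3 = 4, A_4 = 3, A_5 = 4, A_6 = 1. Minimum distance d = 2.

Enumerate all 2^4 = 16 messages m ∈ F_2^4.
For each, compute codeword c = mG in F_2^7, then tally its weight.
  m = 0000 → c = 0000000, weight = 0.
  m = 1000 → c = 1101011, weight = 5.
  m = 0100 → c = 1110110, weight = 5.
  m = 1100 → c = 0011101, weight = 4.
  m = 0010 → c = 0101111, weight = 5.
  m = 1010 → c = 1000100, weight = 2.
  m = 0110 → c = 1011001, weight = 4.
  m = 1110 → c = 0110010, weight = 3.
  m = 0001 → c = 1000010, weight = 2.
  m = 1001 → c = 0101001, weight = 3.
  m = 0101 → c = 0110100, weight = 3.
  m = 1101 → c = 1011111, weight = 6.
  m = 0011 → c = 1101101, weight = 5.
  m = 1011 → c = 0000110, weight = 2.
  m = 0111 → c = 0011011, weight = 4.
  m = 1111 → c = 1110000, weight = 3.
Tally weights:
  weight 0: 1 codewords.
  weight 2: 3 codewords.
  weight 3: 4 codewords.
  weight 4: 3 codewords.
  weight 5: 4 codewords.
  weight 6: 1 codewords.
Minimum distance d = smallest w > 0 with A_w > 0 = 2.
Sanity: Σ A_w = 16 = 2^4 = 16 ✓.


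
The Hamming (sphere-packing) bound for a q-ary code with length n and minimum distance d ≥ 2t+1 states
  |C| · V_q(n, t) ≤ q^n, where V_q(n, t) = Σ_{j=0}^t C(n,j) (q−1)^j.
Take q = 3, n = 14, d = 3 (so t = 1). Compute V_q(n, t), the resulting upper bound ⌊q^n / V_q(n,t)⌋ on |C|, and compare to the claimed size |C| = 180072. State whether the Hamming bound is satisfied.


V_q(n, t) = 29, q^n = 4782969, Hamming bound = 164929, |C| = 180072 > bound (violated).

Step 1: Compute V_q(n, t) = Σ_{j=0}^1 C(n, j) (q−1)^j.
  j = 0: C(14,0)·(2)^0 = 1·1 = 1.
  j = 1: C(14,1)·(2)^1 = 14·2 = 28.
  V_q(n, t) = 1 + 28 = 29.
Step 2: q^n = 3^14 = 4782969.
Step 3: Hamming bound ⌊q^n / V_q(n,t)⌋ = ⌊4782969/29⌋ = 164929.
Step 4: Compare |C| = 180072 to 164929: violated.
The claimed |C| lies above the Hamming bound, so no 3-ary code of length 14 with d ≥ 3 can have 180072 codewords.


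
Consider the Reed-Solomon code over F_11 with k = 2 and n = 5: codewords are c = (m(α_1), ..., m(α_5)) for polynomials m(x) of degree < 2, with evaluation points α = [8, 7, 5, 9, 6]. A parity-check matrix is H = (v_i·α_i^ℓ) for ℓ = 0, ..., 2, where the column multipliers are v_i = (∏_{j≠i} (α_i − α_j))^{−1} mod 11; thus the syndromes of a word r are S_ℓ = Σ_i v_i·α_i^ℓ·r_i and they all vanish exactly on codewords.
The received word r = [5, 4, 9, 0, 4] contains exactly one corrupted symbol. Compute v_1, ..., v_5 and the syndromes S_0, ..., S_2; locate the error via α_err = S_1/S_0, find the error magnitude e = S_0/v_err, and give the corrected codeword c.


S = (4, 6, 9), error at position 2, error magnitude e = 5, c = [5, 10, 9, 0, 4].

Step 1: column multipliers v_i = (∏_{j≠i}(α_i − α_j))^{−1} mod 11.
  i = 1 (α = 8): (8−7)(8−5)(8−9)(8−6) = 1·3·(−1)·2 = −6 ≡ 5, so v_1 = 5^{−1} = 9 (mod 11).
  i = 2 (α = 7): (7−8)(7−5)(7−9)(7−6) = (−1)·2·(−2)·1 = 4 ≡ 4, so v_2 = 4^{−1} = 3 (mod 11).
  i = 3 (α = 5): (5−8)(5−7)(5−9)(5−6) = (−3)·(−2)·(−4)·(−1) = 24 ≡ 2, so v_3 = 2^{−1} = 6 (mod 11).
  i = 4 (α = 9): (9−8)(9−7)(9−5)(9−6) = 1·2·4·3 = 24 ≡ 2, so v_4 = 2^{−1} = 6 (mod 11).
  i = 5 (α = 6): (6−8)(6−7)(6−5)(6−9) = (−2)·(−1)·1·(−3) = −6 ≡ 5, so v_5 = 5^{−1} = 9 (mod 11).
  v = [9, 3, 6, 6, 9].
Step 2: syndromes of r = [5, 4, 9, 0, 4] (all sums mod 11).
  S_0 = Σ v_i r_i = 9·5 + 3·4 + 6·9 + 6·0 + 9·4 = 147 ≡ 4.
  S_1 = Σ v_i α_i r_i = 9·8·5 + 3·7·4 + 6·5·9 + 6·9·0 + 9·6·4 = 930 ≡ 6.
  α_i^2 mod 11 = [9, 5, 3, 4, 3].
  S_2 = Σ v_i α_i^2 r_i = 9·9·5 + 3·5·4 + 6·3·9 + 6·4·0 + 9·3·4 = 735 ≡ 9.
  S = (4, 6, 9) ≠ 0, so r is not a codeword (an error is present).
Step 3: locate the error. For a single error e at position i, S_ℓ = v_i·e·α_i^ℓ, so α_err = S_1/S_0.
  S_0^{−1} = 4^{−1} = 3 (mod 11), so α_err = 6·3 = 18 ≡ 7 = α_2. Error position i = 2.
  Consistency check: S_2/S_1 = 9·2 = 18 ≡ 7 = α_err ✓ (single-error assumption holds).
Step 4: error magnitude e = S_0/v_2 = S_0·∏_{j≠2}(α_2 − α_j) = 4·4 = 16 ≡ 5 (mod 11).
Step 5: correct position 2: c_2 = r_2 − e = 4 − 5 ≡ 10 (mod 11). Hence c = [5, 10, 9, 0, 4].
  Check: interpolating c through the α_i gives m(x) = 1 + 6·x (degree < 2) with m(α_i) = c_i for every i, so c is indeed a codeword.


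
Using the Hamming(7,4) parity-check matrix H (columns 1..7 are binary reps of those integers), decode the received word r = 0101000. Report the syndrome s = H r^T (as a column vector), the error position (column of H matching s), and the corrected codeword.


s = (1, 1, 0)^T, error position = 6, corrected codeword c = 0101010

Compute s = H r^T mod 2 one row at a time:
  s_1 = 1 + 0 + 0 + 0 = 1 ≡ 1 (mod 2).
  s_2 = 1 + 0 + 0 + 0 = 1 ≡ 1 (mod 2).
  s_3 = 0 + 0 + 0 + 0 = 0 ≡ 0 (mod 2).
s = (1, 1, 0)^T — this equals column 6 of H (binary 110), so error is at position 6.
Correct: flip bit 6 of r = 0101000 to get c = 0101010.


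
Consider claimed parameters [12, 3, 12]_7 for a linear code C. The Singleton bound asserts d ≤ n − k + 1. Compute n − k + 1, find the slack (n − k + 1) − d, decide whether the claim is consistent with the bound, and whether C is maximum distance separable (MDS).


Singleton RHS = n − k + 1 = 10, slack = -2, bound violated (no such code; not MDS).

Singleton bound: d ≤ n − k + 1.
Here n = 12, k = 3, so n − k + 1 = 10.
Given d = 12, check d ≤ 10: NO.
Slack = (n − k + 1) − d = -2.
The slack is negative: d = 12 exceeds n − k + 1 = 10 by 2, so the Singleton bound is violated and no linear [12, 3, 12]_7 code can exist. In particular it is not MDS (MDS requires d = n − k + 1 exactly).
Description: the claimed parameters are [12, 3, 12]_7; such a code would be impossible (violates the Singleton bound).


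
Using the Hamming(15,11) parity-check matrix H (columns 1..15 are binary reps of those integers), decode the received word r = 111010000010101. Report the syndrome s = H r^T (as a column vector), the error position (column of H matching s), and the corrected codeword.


s = (1, 1, 0, 0)^T, error position = 12, corrected codeword c = 111010000011101

Compute s = H r^T mod 2 one row at a time:
  s_1 = 0 + 0 + 0 + 1 + 0 + 1 + 0 + 1 = 3 ≡ 1 (mod 2).
  s_2 = 0 + 1 + 0 + 0 + 0 + 1 + 0 + 1 = 3 ≡ 1 (mod 2).
  s_3 = 1 + 1 + 0 + 0 + 0 + 1 + 0 + 1 = 4 ≡ 0 (mod 2).
  s_4 = 1 + 1 + 1 + 0 + 0 + 1 + 1 + 1 = 6 ≡ 0 (mod 2).
s = (1, 1, 0, 0)^T — this equals column 12 of H (binary 1100), so error is at position 12.
Correct: flip bit 12 of r = 111010000010101 to get c = 111010000011101.


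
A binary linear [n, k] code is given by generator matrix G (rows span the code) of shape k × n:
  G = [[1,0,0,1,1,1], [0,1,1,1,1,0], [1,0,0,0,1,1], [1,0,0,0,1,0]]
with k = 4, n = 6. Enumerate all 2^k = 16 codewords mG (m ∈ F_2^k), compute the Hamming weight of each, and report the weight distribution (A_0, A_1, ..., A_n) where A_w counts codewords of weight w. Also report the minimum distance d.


Weight distribution: A_0 = 1, A_1 = 2, A_2 = 2, A_3 = 4, A_4 = 5, A_5 = 2. Minimum distance d = 1.

Enumerate all 2^4 = 16 messages m ∈ F_2^4.
For each, compute codeword c = mG in F_2^6, then tally its weight.
  m = 0000 → c = 000000, weight = 0.
  m = 1000 → c = 100111, weight = 4.
  m = 0100 → c = 011110, weight = 4.
  m = 1100 → c = 111001, weight = 4.
  m = 0010 → c = 100011, weight = 3.
  m = 1010 → c = 000100, weight = 1.
  m = 0110 → c = 111101, weight = 5.
  m = 1110 → c = 011010, weight = 3.
  m = 0001 → c = 100010, weight = 2.
  m = 1001 → c = 000101, weight = 2.
  m = 0101 → c = 111100, weight = 4.
  m = 1101 → c = 011011, weight = 4.
  m = 0011 → c = 000001, weight = 1.
  m = 1011 → c = 100110, weight = 3.
  m = 0111 → c = 011111, weight = 5.
  m = 1111 → c = 111000, weight = 3.
Tally weights:
  weight 0: 1 codewords.
  weight 1: 2 codewords.
  weight 2: 2 codewords.
  weight 3: 4 codewords.
  weight 4: 5 codewords.
  weight 5: 2 codewords.
Minimum distance d = smallest w > 0 with A_w > 0 = 1.
Sanity: Σ A_w = 16 = 2^4 = 16 ✓.


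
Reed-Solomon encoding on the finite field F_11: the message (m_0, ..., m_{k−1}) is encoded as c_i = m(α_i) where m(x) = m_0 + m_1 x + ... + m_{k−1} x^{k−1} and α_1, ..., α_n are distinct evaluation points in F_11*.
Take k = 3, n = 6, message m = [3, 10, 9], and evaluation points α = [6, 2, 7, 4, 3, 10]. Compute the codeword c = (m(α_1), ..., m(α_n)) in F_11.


c = [2, 4, 8, 0, 4, 2]

Message polynomial: m(x) = 3 + 10·x + 9·x^2 (mod 11).
For each evaluation point α_i, compute m(α_i) mod 11:
  α_1 = 6: Horner steps 9 → 9 → 2, so m(6) = 2.
  α_2 = 2: Horner steps 9 → 6 → 4, so m(2) = 4.
  α_3 = 7: Horner steps 9 → 7 → 8, so m(7) = 8.
  α_4 = 4: Horner steps 9 → 2 → 0, so m(4) = 0.
  α_5 = 3: Horner steps 9 → 4 → 4, so m(3) = 4.
  α_6 = 10: Horner steps 9 → 1 → 2, so m(10) = 2.
Codeword c = [2, 4, 8, 0, 4, 2] ∈ F_11^6.


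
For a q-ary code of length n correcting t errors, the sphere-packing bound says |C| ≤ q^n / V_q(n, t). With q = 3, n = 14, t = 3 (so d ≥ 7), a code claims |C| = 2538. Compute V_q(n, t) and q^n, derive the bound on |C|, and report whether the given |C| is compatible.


V_q(n, t) = 3305, q^n = 4782969, Hamming bound = 1447, |C| = 2538 > bound (violated).

Step 1: Compute V_q(n, t) = Σ_{j=0}^3 C(n, j) (q−1)^j.
  j = 0: C(14,0)·(2)^0 = 1·1 = 1.
  j = 1: C(14,1)·(2)^1 = 14·2 = 28.
  j = 2: C(14,2)·(2)^2 = 91·4 = 364.
  j = 3: C(14,3)·(2)^3 = 364·8 = 2912.
  V_q(n, t) = 1 + 28 + 364 + 2912 = 3305.
Step 2: q^n = 3^14 = 4782969.
Step 3: Hamming bound ⌊q^n / V_q(n,t)⌋ = ⌊4782969/3305⌋ = 1447.
Step 4: Compare |C| = 2538 to 1447: violated.
The claimed |C| lies above the Hamming bound, so no 3-ary code of length 14 with d ≥ 7 can have 2538 codewords.


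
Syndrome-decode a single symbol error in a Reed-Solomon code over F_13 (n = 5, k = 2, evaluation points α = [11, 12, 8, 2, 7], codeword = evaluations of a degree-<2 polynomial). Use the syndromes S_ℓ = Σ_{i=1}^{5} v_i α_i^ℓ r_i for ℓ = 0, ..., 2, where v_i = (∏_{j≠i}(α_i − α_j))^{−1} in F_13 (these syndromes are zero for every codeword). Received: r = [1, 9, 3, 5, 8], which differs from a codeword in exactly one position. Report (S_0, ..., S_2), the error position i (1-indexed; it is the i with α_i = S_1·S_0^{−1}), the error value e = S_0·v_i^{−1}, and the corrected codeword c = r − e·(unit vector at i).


S = (7, 1, 2), error at position 4, error magnitude e = 11, c = [1, 9, 3, 7, 8].

Step 1: column multipliers v_i = (∏_{j≠i}(α_i − α_j))^{−1} mod 13.
  i = 1 (α = 11): (11−12)(11−8)(11−2)(11−7) = (−1)·3·9·4 = −108 ≡ 9, so v_1 = 9^{−1} = 3 (mod 13).
  i = 2 (α = 12): (12−11)(12−8)(12−2)(12−7) = 1·4·10·5 = 200 ≡ 5, so v_2 = 5^{−1} = 8 (mod 13).
  i = 3 (α = 8): (8−11)(8−12)(8−2)(8−7) = (−3)·(−4)·6·1 = 72 ≡ 7, so v_3 = 7^{−1} = 2 (mod 13).
  i = 4 (α = 2): (2−11)(2−12)(2−8)(2−7) = (−9)·(−10)·(−6)·(−5) = 2700 ≡ 9, so v_4 = 9^{−1} = 3 (mod 13).
  i = 5 (α = 7): (7−11)(7−12)(7−8)(7−2) = (−4)·(−5)·(−1)·5 = −100 ≡ 4, so v_5 = 4^{−1} = 10 (mod 13).
  v = [3, 8, 2, 3, 10].
Step 2: syndromes of r = [1, 9, 3, 5, 8] (all sums mod 13).
  S_0 = Σ v_i r_i = 3·1 + 8·9 + 2·3 + 3·5 + 10·8 = 176 ≡ 7.
  S_1 = Σ v_i α_i r_i = 3·11·1 + 8·12·9 + 2·8·3 + 3·2·5 + 10·7·8 = 1535 ≡ 1.
  α_i^2 mod 13 = [4, 1, 12, 4, 10].
  S_2 = Σ v_i α_i^2 r_i = 3·4·1 + 8·1·9 + 2·12·3 + 3·4·5 + 10·10·8 = 1016 ≡ 2.
  S = (7, 1, 2) ≠ 0, so r is not a codeword (an error is present).
Step 3: locate the error. For a single error e at position i, S_ℓ = v_i·e·α_i^ℓ, so α_err = S_1/S_0.
  S_0^{−1} = 7^{−1} = 2 (mod 13), so α_err = 1·2 = 2 ≡ 2 = α_4. Error position i = 4.
  Consistency check: S_2/S_1 = 2·1 = 2 ≡ 2 = α_err ✓ (single-error assumption holds).
Step 4: error magnitude e = S_0/v_4 = S_0·∏_{j≠4}(α_4 − α_j) = 7·9 = 63 ≡ 11 (mod 13).
Step 5: correct position 4: c_4 = r_4 − e = 5 − 11 ≡ 7 (mod 13). Hence c = [1, 9, 3, 7, 8].
  Check: interpolating c through the α_i gives m(x) = 4 + 8·x (degree < 2) with m(α_i) = c_i for every i, so c is indeed a codeword.


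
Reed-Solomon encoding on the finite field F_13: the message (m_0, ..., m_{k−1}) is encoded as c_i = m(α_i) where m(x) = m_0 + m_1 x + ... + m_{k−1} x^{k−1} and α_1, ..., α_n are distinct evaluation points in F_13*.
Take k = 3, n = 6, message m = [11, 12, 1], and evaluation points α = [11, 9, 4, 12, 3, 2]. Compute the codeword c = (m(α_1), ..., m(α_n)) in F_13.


c = [4, 5, 10, 0, 4, 0]

Message polynomial: m(x) = 11 + 12·x + 1·x^2 (mod 13).
For each evaluation point α_i, compute m(α_i) mod 13:
  α_1 = 11: Horner steps 1 → 10 → 4, so m(11) = 4.
  α_2 = 9: Horner steps 1 → 8 → 5, so m(9) = 5.
  α_3 = 4: Horner steps 1 → 3 → 10, so m(4) = 10.
  α_4 = 12: Horner steps 1 → 11 → 0, so m(12) = 0.
  α_5 = 3: Horner steps 1 → 2 → 4, so m(3) = 4.
  α_6 = 2: Horner steps 1 → 1 → 0, so m(2) = 0.
Codeword c = [4, 5, 10, 0, 4, 0] ∈ F_13^6.


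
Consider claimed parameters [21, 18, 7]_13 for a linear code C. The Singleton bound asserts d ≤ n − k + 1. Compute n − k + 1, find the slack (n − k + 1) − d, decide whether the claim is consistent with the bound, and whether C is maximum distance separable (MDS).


Singleton RHS = n − k + 1 = 4, slack = -3, bound violated (no such code; not MDS).

Singleton bound: d ≤ n − k + 1.
Here n = 21, k = 18, so n − k + 1 = 4.
Given d = 7, check d ≤ 4: NO.
Slack = (n − k + 1) − d = -3.
The slack is negative: d = 7 exceeds n − k + 1 = 4 by 3, so the Singleton bound is violated and no linear [21, 18, 7]_13 code can exist. In particular it is not MDS (MDS requires d = n − k + 1 exactly).
Description: the claimed parameters are [21, 18, 7]_13; such a code would be impossible (violates the Singleton bound).


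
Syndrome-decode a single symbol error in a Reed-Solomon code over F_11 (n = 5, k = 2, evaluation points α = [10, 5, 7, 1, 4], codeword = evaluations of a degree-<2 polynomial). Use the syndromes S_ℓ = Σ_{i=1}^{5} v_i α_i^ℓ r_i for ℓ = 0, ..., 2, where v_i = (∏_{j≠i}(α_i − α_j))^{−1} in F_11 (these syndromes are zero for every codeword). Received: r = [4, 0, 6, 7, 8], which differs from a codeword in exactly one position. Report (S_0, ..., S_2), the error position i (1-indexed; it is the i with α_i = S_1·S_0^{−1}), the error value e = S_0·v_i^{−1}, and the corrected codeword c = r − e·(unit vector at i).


S = (3, 3, 3), error at position 4, error magnitude e = 8, c = [4, 0, 6, 10, 8].

Step 1: column multipliers v_i = (∏_{j≠i}(α_i − α_j))^{−1} mod 11.
  i = 1 (α = 10): (10−5)(10−7)(10−1)(10−4) = 5·3·9·6 = 810 ≡ 7, so v_1 = 7^{−1} = 8 (mod 11).
  i = 2 (α = 5): (5−10)(5−7)(5−1)(5−4) = (−5)·(−2)·4·1 = 40 ≡ 7, so v_2 = 7^{−1} = 8 (mod 11).
  i = 3 (α = 7): (7−10)(7−5)(7−1)(7−4) = (−3)·2·6·3 = −108 ≡ 2, so v_3 = 2^{−1} = 6 (mod 11).
  i = 4 (α = 1): (1−10)(1−5)(1−7)(1−4) = (−9)·(−4)·(−6)·(−3) = 648 ≡ 10, so v_4 = 10^{−1} = 10 (mod 11).
  i = 5 (α = 4): (4−10)(4−5)(4−7)(4−1) = (−6)·(−1)·(−3)·3 = −54 ≡ 1, so v_5 = 1^{−1} = 1 (mod 11).
  v = [8, 8, 6, 10, 1].
Step 2: syndromes of r = [4, 0, 6, 7, 8] (all sums mod 11).
  S_0 = Σ v_i r_i = 8·4 + 8·0 + 6·6 + 10·7 + 1·8 = 146 ≡ 3.
  S_1 = Σ v_i α_i r_i = 8·10·4 + 8·5·0 + 6·7·6 + 10·1·7 + 1·4·8 = 674 ≡ 3.
  α_i^2 mod 11 = [1, 3, 5, 1, 5].
  S_2 = Σ v_i α_i^2 r_i = 8·1·4 + 8·3·0 + 6·5·6 + 10·1·7 + 1·5·8 = 322 ≡ 3.
  S = (3, 3, 3) ≠ 0, so r is not a codeword (an error is present).
Step 3: locate the error. For a single error e at position i, S_ℓ = v_i·e·α_i^ℓ, so α_err = S_1/S_0.
  S_0^{−1} = 3^{−1} = 4 (mod 11), so α_err = 3·4 = 12 ≡ 1 = α_4. Error position i = 4.
  Consistency check: S_2/S_1 = 3·4 = 12 ≡ 1 = α_err ✓ (single-error assumption holds).
Step 4: error magnitude e = S_0/v_4 = S_0·∏_{j≠4}(α_4 − α_j) = 3·10 = 30 ≡ 8 (mod 11).
Step 5: correct position 4: c_4 = r_4 − e = 7 − 8 ≡ 10 (mod 11). Hence c = [4, 0, 6, 10, 8].
  Check: interpolating c through the α_i gives m(x) = 7 + 3·x (degree < 2) with m(α_i) = c_i for every i, so c is indeed a codeword.


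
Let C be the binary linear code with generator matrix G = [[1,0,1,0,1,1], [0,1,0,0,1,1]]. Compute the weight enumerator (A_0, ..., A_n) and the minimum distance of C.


Weight distribution: A_0 = 1, A_3 = 2, A_4 = 1. Minimum distance d = 3.

Enumerate all 2^2 = 4 messages m ∈ F_2^2.
For each, compute codeword c = mG in F_2^6, then tally its weight.
  m = 00 → c = 000000, weight = 0.
  m = 10 → c = 101011, weight = 4.
  m = 01 → c = 010011, weight = 3.
  m = 11 → c = 111000, weight = 3.
Tally weights:
  weight 0: 1 codewords.
  weight 3: 2 codewords.
  weight 4: 1 codewords.
Minimum distance d = smallest w > 0 with A_w > 0 = 3.
Sanity: Σ A_w = 4 = 2^2 = 4 ✓.
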